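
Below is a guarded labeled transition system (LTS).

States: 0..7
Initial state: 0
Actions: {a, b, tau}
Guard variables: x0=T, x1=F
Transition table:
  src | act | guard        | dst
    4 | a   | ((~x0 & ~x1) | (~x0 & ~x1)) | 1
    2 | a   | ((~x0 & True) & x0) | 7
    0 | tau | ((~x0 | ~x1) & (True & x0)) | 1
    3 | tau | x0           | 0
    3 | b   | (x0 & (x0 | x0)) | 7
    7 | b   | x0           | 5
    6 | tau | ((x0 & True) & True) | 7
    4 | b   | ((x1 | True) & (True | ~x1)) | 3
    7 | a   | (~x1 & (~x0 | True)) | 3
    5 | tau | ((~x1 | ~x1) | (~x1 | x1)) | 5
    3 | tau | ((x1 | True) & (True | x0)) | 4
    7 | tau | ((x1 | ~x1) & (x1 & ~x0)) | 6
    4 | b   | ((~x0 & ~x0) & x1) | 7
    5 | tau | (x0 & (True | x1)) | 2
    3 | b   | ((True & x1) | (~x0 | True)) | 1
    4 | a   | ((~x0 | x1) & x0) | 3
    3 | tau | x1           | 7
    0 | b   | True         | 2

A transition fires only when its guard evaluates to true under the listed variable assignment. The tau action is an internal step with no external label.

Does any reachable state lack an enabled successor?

Reachable = {0,1,2}
  0: b→2  tau→1  [deg 2]
  1: ∅  [deadlock]
  2: ∅  [deadlock]
Path to 1: tau

Answer: DEADLOCK at state 1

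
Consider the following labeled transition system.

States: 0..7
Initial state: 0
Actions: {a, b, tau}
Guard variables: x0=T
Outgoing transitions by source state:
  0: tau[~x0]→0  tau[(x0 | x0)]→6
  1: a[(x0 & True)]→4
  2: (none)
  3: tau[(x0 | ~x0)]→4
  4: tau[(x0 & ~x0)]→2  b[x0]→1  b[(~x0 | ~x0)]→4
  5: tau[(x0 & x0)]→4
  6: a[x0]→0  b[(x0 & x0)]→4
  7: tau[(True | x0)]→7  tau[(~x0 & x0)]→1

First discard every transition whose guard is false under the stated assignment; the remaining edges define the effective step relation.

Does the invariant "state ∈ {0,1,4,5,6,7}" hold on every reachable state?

Answer: INVARIANT HOLDS

Working:
Inv-set: {0,1,4,5,6,7}
Reach set: {0,1,4,6}
  0: ✓
  1: ✓
  4: ✓
  6: ✓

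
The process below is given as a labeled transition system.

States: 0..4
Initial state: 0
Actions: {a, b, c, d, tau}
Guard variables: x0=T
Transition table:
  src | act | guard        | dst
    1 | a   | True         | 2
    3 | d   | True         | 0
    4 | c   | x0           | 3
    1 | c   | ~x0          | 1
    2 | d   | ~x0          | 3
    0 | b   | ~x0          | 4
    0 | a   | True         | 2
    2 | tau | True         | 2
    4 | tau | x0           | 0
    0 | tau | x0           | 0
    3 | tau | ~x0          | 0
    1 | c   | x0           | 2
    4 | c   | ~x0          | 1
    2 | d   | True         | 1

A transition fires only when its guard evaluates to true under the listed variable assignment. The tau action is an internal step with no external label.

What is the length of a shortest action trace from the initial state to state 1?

Layered search for 1:
  Layer 0: {0}
  Layer 1: {2}
  Layer 2: {1}
first hit 1 at d=2 via a·d

Answer: 2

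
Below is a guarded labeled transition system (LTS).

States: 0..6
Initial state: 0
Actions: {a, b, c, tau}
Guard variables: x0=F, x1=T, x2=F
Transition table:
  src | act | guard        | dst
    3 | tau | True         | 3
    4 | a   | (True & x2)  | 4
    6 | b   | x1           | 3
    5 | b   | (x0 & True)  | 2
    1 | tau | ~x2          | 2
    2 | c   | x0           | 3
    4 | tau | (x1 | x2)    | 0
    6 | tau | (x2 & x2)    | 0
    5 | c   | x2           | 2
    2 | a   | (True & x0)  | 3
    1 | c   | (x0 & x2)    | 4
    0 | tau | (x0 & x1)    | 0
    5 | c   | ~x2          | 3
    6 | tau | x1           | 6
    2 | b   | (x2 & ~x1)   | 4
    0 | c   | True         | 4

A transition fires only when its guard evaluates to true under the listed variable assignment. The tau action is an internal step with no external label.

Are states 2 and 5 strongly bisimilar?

Refine partition for ~:
  round 0: {{0,1,2,3,4,5,6}}
  round 1: {{0,5},{1,3,4},{2},{6}}
  round 2: {{0,5},{1},{2},{3},{4},{6}}
  round 3: {{0},{1},{2},{3},{4},{5},{6}}
7 equivalence class(es) (converged in 4)
[2]={2}  [5]={5}

Answer: NOT BISIMILAR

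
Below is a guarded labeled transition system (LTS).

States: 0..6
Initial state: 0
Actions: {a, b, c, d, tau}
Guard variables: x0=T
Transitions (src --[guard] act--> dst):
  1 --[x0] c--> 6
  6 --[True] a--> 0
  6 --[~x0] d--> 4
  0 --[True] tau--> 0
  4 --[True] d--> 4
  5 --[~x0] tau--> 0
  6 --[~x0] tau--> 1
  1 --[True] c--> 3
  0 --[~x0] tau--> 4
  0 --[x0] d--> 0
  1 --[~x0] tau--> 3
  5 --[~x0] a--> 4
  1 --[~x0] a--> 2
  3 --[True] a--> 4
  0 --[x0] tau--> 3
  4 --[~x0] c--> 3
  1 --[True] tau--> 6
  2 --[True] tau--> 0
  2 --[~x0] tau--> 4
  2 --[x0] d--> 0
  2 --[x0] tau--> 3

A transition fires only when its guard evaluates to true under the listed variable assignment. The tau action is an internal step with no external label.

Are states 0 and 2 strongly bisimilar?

Bisimulation quotient by refinement:
  round 0: {{0,1,2,3,4,5,6}}
  round 1: {{0,2},{1},{3,6},{4},{5}}
  round 2: {{0,2},{1},{3},{4},{5},{6}}
6 equivalence class(es) (converged in 3)
class of 0: {0,2}; class of 2: {0,2}

Answer: BISIMILAR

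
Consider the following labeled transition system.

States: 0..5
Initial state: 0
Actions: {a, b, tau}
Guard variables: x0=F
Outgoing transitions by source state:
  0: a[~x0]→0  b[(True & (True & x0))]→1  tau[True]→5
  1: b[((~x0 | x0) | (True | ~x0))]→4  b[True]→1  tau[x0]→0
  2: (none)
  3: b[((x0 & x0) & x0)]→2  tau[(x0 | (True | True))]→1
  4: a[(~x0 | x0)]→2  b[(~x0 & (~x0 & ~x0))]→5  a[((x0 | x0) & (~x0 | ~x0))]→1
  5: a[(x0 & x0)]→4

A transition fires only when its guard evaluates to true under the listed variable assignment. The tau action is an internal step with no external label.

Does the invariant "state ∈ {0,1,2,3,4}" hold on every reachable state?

Answer: INVARIANT VIOLATED at state 5

Working:
Inv-set: {0,1,2,3,4}
R = {0,5}
  0: ✓
  5: VIOLATES
reach 5 via tau — violates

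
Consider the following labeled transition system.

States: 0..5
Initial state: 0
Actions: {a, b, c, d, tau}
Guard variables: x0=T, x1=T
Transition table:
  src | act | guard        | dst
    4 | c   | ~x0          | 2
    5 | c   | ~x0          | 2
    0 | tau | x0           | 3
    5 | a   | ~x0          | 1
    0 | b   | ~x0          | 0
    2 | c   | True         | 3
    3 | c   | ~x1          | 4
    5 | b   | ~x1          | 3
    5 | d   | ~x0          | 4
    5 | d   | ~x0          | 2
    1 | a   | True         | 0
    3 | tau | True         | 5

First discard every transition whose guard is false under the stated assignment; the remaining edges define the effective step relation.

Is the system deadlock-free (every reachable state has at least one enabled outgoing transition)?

Answer: DEADLOCK at state 5

Working:
Reach set: {0,3,5}
  0: tau→3  [1 exit(s)]
  3: tau→5  [1 exit(s)]
  5: ∅  [STUCK]
trace reaching 5: tau·tau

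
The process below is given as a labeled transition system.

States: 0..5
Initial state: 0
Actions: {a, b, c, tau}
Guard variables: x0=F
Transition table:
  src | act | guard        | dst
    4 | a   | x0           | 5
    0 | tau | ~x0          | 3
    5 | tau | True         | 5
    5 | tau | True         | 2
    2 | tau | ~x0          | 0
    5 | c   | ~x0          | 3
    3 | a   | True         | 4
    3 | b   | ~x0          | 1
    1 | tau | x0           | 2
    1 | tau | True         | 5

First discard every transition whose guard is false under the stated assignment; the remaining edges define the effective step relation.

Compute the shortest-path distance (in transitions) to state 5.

Breadth-first toward 5:
  Layer 0: {0}
  Layer 1: {3}
  Layer 2: {1,4}
  Layer 3: {5}
first hit 5 at d=3 via tau·b·tau

Answer: 3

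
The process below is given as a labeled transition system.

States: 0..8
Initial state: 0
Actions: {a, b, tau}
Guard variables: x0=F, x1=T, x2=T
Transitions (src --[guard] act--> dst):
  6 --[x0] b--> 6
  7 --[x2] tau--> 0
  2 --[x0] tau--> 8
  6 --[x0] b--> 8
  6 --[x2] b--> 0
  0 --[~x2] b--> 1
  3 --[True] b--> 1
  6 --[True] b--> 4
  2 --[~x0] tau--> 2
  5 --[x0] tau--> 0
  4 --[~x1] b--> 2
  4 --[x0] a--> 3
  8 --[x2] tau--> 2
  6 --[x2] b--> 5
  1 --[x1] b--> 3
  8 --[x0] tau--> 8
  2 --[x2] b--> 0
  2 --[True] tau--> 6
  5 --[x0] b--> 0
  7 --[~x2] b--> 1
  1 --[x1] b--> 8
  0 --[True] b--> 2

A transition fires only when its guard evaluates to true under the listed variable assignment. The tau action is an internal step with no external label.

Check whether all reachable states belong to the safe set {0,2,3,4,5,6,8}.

Answer: INVARIANT HOLDS

Trace:
Inv-set: {0,2,3,4,5,6,8}
R = {0,2,4,5,6}
  0: ✓
  2: ✓
  4: ✓
  5: ✓
  6: ✓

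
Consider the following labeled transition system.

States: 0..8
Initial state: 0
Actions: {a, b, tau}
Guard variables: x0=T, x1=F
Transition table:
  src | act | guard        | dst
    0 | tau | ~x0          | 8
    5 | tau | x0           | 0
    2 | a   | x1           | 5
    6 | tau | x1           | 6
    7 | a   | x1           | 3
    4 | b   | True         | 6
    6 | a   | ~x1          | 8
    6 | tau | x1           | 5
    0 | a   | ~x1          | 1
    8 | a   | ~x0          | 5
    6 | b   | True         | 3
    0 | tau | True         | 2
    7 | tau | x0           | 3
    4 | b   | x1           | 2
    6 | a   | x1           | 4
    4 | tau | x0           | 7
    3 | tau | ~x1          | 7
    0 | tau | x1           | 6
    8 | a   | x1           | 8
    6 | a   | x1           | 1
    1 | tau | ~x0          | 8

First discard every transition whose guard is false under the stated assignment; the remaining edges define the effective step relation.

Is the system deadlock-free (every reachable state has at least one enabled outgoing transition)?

Answer: DEADLOCK at state 1

Analysis:
Reach set: {0,1,2}
  0: a→1  tau→2  [2 exit(s)]
  1: ∅  [no exit]
  2: ∅  [no exit]
witness 1: a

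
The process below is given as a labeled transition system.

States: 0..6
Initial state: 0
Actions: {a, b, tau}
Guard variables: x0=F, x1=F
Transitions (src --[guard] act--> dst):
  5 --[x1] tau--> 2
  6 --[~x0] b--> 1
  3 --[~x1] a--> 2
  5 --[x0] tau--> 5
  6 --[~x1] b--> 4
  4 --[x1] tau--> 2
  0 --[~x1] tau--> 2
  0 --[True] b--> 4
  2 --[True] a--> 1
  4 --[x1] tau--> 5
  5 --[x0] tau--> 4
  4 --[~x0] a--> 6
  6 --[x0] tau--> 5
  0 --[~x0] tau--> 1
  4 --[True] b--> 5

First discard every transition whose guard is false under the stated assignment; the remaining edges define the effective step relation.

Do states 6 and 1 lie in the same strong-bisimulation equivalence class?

Answer: NOT BISIMILAR

Trace:
Compute ~ classes (split until stable):
  round 0: {{0,1,2,3,4,5,6}}
  round 1: {{0},{1,5},{2,3},{4},{6}}
  round 2: {{0},{1,5},{2},{3},{4},{6}}
stable after 3 split(s): 6 block(s)
class of 6: {6}; class of 1: {1,5}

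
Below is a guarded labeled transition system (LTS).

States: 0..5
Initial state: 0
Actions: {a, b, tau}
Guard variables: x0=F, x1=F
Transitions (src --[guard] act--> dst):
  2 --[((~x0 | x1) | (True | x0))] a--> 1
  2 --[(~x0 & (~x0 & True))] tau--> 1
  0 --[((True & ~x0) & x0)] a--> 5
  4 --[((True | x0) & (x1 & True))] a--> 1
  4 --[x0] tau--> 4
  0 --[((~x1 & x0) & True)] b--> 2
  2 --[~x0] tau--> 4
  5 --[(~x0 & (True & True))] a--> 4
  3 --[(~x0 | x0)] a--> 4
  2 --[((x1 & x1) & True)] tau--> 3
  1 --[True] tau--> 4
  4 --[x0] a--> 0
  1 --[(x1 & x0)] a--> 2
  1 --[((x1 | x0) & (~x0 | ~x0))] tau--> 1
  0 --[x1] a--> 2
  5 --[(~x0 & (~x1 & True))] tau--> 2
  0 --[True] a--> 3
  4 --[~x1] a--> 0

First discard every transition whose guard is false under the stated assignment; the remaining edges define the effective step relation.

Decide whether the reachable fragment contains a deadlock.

Reachable = {0,3,4}
  0: a→3  [1 exit(s)]
  3: a→4  [1 exit(s)]
  4: a→0  [1 exit(s)]

Answer: DEADLOCK-FREE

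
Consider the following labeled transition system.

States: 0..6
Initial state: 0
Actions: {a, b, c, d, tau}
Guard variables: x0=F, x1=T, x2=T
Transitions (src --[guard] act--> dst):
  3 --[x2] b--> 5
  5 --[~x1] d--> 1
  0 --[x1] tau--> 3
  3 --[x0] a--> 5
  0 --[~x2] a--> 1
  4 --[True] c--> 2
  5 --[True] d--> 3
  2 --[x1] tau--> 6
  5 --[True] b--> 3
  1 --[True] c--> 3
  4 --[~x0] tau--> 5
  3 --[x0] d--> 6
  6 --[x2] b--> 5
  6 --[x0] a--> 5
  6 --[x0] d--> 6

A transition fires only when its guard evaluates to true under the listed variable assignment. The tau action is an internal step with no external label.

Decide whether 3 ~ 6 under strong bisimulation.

Compute ~ classes (split until stable):
  round 0: {{0,1,2,3,4,5,6}}
  round 1: {{0,2},{1},{3,6},{4},{5}}
stable after 2 split(s): 5 block(s)
class of 3: {3,6}; class of 6: {3,6}

Answer: BISIMILAR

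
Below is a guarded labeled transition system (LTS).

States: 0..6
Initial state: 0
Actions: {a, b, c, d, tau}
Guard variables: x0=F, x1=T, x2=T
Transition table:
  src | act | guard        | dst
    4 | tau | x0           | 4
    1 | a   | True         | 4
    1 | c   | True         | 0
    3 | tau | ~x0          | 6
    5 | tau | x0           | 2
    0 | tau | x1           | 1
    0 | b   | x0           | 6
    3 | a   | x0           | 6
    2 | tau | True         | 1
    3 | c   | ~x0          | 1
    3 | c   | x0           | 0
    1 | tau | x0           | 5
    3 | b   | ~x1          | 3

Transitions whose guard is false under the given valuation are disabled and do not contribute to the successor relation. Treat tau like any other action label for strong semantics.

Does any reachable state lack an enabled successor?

Reach set: {0,1,4}
  0: tau→1  [deg 1]
  1: a→4  c→0  [deg 2]
  4: ∅  [STUCK]
trace reaching 4: tau·a

Answer: DEADLOCK at state 4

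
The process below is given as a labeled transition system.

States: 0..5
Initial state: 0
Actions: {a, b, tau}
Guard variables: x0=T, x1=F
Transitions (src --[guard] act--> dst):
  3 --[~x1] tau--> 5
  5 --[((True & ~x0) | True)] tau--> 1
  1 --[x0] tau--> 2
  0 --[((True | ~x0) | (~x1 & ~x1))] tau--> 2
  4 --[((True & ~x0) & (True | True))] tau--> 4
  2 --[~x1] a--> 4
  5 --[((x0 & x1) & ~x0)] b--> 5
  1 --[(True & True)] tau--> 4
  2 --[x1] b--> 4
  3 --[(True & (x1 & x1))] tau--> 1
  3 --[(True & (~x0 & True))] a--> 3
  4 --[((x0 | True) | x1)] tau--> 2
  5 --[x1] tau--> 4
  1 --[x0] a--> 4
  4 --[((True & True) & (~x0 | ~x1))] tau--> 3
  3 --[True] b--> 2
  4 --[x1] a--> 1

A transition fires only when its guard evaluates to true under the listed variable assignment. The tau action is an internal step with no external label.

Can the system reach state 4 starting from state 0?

Answer: REACHABLE

Analysis:
Guard filter leaves 10 enabled edge(s).
Layer 0: {0}
Layer 1: {2}  total {0,2}
Layer 2: {4}  total {0,2,4}
Layer 3: {3}  total {0,2,3,4}
Layer 4: {5}  total {0,2,3,4,5}
Layer 5: {1}  total {0,1,2,3,4,5}
R = {0,1,2,3,4,5}
trace reaching 4: tau·a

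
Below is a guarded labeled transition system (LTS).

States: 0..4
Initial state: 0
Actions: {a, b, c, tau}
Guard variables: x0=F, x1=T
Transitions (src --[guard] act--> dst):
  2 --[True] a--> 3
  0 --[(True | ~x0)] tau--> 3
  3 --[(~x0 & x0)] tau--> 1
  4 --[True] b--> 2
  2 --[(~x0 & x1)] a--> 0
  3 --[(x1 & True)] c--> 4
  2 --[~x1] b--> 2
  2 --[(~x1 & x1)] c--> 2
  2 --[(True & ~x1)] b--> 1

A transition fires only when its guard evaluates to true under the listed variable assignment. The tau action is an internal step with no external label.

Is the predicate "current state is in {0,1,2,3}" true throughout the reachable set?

Answer: INVARIANT VIOLATED at state 4

Working:
Allowed set {0,1,2,3}
Reach set: {0,2,3,4}
  0: ok
  2: ok
  3: ok
  4: outside
counterexample path to 4: tau·c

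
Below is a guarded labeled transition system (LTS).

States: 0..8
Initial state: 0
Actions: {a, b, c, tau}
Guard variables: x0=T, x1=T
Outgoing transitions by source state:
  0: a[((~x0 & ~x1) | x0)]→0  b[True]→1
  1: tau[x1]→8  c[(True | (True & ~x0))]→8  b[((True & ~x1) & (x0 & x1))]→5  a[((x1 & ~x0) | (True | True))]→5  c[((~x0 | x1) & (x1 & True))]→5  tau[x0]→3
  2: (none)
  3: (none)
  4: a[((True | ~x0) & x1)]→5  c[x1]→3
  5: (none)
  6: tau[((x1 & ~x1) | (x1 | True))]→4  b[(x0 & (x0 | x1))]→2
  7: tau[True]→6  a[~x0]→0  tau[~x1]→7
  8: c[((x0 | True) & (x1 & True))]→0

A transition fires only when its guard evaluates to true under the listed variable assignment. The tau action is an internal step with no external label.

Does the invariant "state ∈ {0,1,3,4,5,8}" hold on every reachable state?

Answer: INVARIANT HOLDS

Trace:
Safe = {0,1,3,4,5,8}
Reachable = {0,1,3,5,8}
  0: ok
  1: ok
  3: ok
  5: ok
  8: ok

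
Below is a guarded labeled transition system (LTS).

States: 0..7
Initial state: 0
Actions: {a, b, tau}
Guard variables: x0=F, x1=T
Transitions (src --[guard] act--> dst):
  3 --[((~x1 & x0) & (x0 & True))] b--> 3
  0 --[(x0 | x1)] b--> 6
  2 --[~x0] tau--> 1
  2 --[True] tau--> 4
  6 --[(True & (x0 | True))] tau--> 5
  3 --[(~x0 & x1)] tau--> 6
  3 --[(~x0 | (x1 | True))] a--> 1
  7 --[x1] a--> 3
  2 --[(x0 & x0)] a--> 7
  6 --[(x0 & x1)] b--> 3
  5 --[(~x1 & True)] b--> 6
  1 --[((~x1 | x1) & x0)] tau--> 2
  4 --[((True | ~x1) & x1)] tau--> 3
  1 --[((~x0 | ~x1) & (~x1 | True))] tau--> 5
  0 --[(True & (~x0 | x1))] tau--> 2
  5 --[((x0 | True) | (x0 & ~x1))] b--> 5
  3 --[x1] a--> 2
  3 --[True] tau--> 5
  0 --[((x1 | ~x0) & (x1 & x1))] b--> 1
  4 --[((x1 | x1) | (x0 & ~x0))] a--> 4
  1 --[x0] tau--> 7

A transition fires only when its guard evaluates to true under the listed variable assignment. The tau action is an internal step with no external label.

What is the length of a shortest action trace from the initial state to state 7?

Layered search for 7:
  L0 = {0}
  L1 = {1,2,6}
  L2 = {4,5}
  L3 = {3}
7 never appears.

Answer: UNREACHABLE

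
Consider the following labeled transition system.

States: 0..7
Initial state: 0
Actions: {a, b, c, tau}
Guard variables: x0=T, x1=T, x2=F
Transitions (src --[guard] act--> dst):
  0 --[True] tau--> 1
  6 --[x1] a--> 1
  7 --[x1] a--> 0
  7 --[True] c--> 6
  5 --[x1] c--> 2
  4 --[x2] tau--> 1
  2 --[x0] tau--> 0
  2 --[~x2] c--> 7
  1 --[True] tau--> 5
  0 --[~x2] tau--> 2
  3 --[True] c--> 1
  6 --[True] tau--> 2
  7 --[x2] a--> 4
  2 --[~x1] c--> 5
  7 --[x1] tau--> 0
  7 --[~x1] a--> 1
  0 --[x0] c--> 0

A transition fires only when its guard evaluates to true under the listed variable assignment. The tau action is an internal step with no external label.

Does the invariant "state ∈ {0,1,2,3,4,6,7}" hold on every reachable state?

Allowed set {0,1,2,3,4,6,7}
R = {0,1,2,5,6,7}
  0: safe
  1: safe
  2: safe
  5: outside
  6: safe
  7: safe
counterexample path to 5: tau·tau

Answer: INVARIANT VIOLATED at state 5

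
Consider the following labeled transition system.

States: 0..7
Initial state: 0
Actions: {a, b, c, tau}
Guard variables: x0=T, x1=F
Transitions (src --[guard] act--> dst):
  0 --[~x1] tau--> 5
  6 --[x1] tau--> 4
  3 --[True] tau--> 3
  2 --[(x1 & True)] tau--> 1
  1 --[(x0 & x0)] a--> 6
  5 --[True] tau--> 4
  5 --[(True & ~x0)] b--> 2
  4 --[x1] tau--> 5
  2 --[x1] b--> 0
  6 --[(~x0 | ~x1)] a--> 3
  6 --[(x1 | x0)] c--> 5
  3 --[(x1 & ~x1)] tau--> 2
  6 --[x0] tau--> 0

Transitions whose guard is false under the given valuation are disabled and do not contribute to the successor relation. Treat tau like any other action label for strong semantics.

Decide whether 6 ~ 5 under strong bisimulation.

Answer: NOT BISIMILAR

Trace:
Refine partition for ~:
  P[0] = {{0,1,2,3,4,5,6,7}}
  P[1] = {{0,3,5},{1},{2,4,7},{6}}
  P[2] = {{0,3},{1},{2,4,7},{5},{6}}
  P[3] = {{0},{1},{2,4,7},{3},{5},{6}}
stable after 4 split(s): 6 block(s)
[6]={6}  [5]={5}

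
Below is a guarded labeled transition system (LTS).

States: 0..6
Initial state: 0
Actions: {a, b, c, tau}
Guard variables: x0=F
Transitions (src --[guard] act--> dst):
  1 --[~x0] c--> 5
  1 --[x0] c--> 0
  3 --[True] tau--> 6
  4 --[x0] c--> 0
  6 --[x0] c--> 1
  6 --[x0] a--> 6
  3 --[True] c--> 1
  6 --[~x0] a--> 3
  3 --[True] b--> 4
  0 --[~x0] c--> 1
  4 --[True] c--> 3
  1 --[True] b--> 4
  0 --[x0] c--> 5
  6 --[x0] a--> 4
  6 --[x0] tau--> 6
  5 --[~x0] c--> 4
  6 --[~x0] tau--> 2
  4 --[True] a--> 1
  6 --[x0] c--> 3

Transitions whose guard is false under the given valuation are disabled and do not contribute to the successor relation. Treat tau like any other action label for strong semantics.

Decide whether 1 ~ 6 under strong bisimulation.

Compute ~ classes (split until stable):
  P[0] = {{0,1,2,3,4,5,6}}
  P[1] = {{0,5},{1},{2},{3},{4},{6}}
  P[2] = {{0},{1},{2},{3},{4},{5},{6}}
Fixed point at round 3; 7 class(es).
class of 1: {1}; class of 6: {6}

Answer: NOT BISIMILAR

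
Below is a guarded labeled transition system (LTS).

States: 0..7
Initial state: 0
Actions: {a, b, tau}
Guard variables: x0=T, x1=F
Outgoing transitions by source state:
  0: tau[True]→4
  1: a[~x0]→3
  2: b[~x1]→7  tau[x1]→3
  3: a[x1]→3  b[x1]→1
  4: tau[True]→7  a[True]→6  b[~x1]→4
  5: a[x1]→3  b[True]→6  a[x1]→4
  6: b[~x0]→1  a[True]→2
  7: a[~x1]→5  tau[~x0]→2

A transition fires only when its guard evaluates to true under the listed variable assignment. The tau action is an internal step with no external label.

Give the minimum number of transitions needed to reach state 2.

Breadth-first toward 2:
  Layer 0: {0}
  Layer 1: {4}
  Layer 2: {6,7}
  Layer 3: {2,5}
depth(2)=3, e.g. tau·a·a

Answer: 3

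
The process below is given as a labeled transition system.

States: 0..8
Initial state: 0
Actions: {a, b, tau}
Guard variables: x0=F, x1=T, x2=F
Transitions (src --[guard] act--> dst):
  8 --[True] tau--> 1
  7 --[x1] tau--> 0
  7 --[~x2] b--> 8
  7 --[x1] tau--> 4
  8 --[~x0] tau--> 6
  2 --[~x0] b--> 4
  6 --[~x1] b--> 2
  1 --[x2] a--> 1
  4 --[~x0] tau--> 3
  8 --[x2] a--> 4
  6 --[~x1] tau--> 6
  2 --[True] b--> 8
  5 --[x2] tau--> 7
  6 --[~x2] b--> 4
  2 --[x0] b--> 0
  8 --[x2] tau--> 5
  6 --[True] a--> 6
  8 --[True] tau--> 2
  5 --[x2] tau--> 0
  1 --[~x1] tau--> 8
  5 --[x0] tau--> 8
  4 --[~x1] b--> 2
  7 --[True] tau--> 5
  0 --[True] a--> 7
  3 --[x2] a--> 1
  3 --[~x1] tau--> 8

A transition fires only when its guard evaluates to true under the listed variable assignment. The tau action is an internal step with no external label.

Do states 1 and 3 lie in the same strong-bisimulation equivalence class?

Answer: BISIMILAR

Trace:
Bisimulation quotient by refinement:
  π0 = {{0,1,2,3,4,5,6,7,8}}
  π1 = {{0},{1,3,5},{2},{4,8},{6},{7}}
  π2 = {{0},{1,3,5},{2},{4},{6},{7},{8}}
7 equivalence class(es) (converged in 3)
class of 1: {1,3,5}; class of 3: {1,3,5}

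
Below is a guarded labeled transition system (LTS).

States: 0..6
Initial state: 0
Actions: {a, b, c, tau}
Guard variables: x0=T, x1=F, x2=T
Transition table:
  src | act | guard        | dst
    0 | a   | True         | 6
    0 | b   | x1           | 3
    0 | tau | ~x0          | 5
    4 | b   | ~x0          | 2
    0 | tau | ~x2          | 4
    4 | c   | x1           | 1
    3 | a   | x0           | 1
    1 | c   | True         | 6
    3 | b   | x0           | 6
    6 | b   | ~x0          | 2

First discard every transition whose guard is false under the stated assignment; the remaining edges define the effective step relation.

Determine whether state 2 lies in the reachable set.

After dropping false guards: 4 live edges.
depth 0: {0}
depth 1: {6}  now seen {0,6}
Reachable = {0,6}

Answer: UNREACHABLE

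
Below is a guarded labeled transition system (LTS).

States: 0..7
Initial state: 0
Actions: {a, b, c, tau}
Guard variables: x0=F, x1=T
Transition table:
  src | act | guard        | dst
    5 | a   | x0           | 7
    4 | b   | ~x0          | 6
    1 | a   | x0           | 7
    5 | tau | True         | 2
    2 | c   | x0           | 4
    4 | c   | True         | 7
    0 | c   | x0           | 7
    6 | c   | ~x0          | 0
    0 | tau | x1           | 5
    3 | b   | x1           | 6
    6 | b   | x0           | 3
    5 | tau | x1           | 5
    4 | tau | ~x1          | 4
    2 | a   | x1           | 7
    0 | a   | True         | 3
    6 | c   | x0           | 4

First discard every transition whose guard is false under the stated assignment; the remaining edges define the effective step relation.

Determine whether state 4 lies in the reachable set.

Answer: UNREACHABLE

Trace:
After dropping false guards: 9 live edges.
depth 0: {0}
depth 1: {3,5}  now seen {0,3,5}
depth 2: {2,6}  now seen {0,2,3,5,6}
depth 3: {7}  now seen {0,2,3,5,6,7}
Reach set: {0,2,3,5,6,7}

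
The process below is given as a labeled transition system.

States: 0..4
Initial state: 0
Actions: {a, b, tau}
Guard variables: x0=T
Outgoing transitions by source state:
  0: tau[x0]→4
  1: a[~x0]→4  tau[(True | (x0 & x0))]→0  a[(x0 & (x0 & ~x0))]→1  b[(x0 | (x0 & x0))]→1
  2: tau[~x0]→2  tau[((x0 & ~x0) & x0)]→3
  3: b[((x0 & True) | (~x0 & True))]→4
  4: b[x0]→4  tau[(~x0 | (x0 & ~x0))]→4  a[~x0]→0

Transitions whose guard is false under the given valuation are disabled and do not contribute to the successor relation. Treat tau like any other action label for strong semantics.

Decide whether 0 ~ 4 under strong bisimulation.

Compute ~ classes (split until stable):
  P[0] = {{0,1,2,3,4}}
  P[1] = {{0},{1},{2},{3,4}}
stable after 2 split(s): 4 block(s)
class of 0: {0}; class of 4: {3,4}

Answer: NOT BISIMILAR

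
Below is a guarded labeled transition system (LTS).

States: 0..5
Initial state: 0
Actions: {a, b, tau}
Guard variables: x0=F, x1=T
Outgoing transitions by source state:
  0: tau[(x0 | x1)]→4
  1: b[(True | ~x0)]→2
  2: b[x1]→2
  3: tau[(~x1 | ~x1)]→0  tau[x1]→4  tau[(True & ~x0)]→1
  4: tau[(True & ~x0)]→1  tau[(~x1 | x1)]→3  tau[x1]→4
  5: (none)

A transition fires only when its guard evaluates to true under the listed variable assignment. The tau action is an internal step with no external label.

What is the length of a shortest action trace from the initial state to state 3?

Layered search for 3:
  depth 0: {0}
  depth 1: {4}
  depth 2: {1,3}
3 enters at depth 2; path tau·tau

Answer: 2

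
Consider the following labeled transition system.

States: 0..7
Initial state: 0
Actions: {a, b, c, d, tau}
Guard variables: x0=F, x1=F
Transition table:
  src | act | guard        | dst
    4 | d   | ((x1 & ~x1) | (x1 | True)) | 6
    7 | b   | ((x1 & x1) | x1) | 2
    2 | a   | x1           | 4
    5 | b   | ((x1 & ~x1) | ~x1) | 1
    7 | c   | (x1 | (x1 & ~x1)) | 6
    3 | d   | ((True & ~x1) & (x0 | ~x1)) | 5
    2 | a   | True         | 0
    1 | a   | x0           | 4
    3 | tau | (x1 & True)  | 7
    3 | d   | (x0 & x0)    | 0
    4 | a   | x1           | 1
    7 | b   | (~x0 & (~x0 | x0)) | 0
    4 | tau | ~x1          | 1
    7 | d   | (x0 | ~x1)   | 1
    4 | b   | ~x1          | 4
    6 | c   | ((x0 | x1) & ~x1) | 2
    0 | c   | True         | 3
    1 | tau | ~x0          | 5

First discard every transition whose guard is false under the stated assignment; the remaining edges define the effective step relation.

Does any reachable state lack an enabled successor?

R = {0,1,3,5}
  0: c→3  [1 out]
  1: tau→5  [1 out]
  3: d→5  [1 out]
  5: b→1  [1 out]

Answer: DEADLOCK-FREE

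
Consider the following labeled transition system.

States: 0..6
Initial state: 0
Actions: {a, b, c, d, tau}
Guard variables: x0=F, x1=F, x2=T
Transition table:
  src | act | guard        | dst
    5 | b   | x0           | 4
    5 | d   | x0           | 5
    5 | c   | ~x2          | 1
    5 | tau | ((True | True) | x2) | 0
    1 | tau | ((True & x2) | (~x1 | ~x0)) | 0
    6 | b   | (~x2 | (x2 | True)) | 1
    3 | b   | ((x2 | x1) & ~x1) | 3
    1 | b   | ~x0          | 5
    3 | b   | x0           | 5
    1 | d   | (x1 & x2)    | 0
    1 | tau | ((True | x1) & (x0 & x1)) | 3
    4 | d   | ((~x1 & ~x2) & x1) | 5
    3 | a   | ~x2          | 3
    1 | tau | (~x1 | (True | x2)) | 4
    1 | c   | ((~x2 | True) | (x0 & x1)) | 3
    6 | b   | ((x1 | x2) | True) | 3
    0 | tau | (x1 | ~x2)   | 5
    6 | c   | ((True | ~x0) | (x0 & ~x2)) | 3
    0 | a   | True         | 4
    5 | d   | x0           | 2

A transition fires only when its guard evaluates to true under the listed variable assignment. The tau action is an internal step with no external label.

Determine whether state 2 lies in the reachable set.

Answer: UNREACHABLE

Trace:
After dropping false guards: 10 live edges.
depth 0: {0}
depth 1: {4}  cumulative {0,4}
Reachable = {0,4}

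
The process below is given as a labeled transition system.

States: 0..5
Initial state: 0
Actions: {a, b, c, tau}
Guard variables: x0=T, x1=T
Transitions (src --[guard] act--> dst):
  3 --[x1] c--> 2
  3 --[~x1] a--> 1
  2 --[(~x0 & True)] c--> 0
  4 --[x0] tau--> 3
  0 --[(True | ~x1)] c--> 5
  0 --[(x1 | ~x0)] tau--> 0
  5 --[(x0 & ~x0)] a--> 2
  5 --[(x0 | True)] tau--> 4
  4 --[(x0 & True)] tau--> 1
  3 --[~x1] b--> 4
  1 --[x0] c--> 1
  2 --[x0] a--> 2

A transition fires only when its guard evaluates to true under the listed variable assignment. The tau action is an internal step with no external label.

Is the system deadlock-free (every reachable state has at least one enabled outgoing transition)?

Reachable = {0,1,2,3,4,5}
  0: c→5  tau→0  [2 exit(s)]
  1: c→1  [1 exit(s)]
  2: a→2  [1 exit(s)]
  3: c→2  [1 exit(s)]
  4: tau→1  tau→3  [2 exit(s)]
  5: tau→4  [1 exit(s)]

Answer: DEADLOCK-FREE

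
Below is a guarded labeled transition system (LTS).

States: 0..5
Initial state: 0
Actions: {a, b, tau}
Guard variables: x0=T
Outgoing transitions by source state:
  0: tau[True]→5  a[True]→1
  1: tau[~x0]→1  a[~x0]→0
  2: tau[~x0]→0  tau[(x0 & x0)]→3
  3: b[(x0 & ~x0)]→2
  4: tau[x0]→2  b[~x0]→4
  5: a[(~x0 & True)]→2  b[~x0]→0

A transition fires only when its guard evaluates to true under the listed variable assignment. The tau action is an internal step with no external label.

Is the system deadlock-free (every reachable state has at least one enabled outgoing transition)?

Answer: DEADLOCK at state 1

Analysis:
Reach set: {0,1,5}
  0: a→1  tau→5  [2 exit(s)]
  1: ∅  [STUCK]
  5: ∅  [STUCK]
Path to 1: a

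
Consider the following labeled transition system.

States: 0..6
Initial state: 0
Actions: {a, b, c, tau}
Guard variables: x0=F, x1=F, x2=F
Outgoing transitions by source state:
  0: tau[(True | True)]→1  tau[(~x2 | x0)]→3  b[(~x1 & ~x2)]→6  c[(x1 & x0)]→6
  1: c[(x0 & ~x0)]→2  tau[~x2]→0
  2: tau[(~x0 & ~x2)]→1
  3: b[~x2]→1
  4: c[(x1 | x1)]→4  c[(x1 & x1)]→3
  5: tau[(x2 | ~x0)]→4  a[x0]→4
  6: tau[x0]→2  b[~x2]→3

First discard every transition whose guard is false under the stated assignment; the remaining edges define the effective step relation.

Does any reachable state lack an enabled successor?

Answer: DEADLOCK-FREE

Analysis:
Reach set: {0,1,3,6}
  0: b→6  tau→1  tau→3  [deg 3]
  1: tau→0  [deg 1]
  3: b→1  [deg 1]
  6: b→3  [deg 1]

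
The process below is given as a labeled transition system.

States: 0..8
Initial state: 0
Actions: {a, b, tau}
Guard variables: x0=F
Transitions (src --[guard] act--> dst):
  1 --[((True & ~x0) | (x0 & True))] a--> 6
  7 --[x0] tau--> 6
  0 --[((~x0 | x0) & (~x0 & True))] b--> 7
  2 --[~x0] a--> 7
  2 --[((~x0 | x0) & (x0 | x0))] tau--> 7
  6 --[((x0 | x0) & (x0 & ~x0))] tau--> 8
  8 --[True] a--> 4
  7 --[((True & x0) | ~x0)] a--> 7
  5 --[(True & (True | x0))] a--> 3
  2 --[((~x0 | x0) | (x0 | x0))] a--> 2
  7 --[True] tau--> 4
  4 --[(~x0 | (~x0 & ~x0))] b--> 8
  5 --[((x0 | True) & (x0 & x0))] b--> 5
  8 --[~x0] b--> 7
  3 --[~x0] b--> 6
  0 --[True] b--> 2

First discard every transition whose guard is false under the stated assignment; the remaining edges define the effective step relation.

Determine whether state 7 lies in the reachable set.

12 transition(s) survive guard evaluation.
depth 0: {0}
depth 1: {2,7}  now seen {0,2,7}
depth 2: {4}  now seen {0,2,4,7}
depth 3: {8}  now seen {0,2,4,7,8}
Reach set: {0,2,4,7,8}
Path to 7: b

Answer: REACHABLE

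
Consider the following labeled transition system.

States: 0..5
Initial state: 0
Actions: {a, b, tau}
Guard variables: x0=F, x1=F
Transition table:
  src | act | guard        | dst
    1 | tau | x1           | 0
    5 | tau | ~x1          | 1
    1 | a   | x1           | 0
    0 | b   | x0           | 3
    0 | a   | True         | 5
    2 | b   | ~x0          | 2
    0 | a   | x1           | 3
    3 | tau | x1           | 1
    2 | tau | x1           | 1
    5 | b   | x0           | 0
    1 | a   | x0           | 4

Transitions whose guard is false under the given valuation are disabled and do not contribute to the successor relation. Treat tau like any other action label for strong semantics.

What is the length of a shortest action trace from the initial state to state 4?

Answer: UNREACHABLE

Trace:
Layered search for 4:
  L0 = {0}
  L1 = {5}
  L2 = {1}
4 never appears.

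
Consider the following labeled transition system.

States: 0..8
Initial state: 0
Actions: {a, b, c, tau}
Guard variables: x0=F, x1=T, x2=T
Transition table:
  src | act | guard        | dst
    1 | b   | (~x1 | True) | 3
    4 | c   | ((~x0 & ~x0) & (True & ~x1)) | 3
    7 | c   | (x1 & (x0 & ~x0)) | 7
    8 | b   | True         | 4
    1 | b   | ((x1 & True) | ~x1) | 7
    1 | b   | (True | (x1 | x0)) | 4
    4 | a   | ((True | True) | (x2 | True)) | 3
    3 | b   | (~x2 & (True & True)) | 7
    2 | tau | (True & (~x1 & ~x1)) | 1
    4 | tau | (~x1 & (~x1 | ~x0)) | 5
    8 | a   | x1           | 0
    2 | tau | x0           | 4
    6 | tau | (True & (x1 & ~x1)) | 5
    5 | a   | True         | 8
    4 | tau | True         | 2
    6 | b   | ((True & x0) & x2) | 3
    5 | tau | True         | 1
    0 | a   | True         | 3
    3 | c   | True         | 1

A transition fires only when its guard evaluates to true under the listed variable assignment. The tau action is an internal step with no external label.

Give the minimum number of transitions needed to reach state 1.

Breadth-first toward 1:
  depth 0: {0}
  depth 1: {3}
  depth 2: {1}
1 enters at depth 2; path a·c

Answer: 2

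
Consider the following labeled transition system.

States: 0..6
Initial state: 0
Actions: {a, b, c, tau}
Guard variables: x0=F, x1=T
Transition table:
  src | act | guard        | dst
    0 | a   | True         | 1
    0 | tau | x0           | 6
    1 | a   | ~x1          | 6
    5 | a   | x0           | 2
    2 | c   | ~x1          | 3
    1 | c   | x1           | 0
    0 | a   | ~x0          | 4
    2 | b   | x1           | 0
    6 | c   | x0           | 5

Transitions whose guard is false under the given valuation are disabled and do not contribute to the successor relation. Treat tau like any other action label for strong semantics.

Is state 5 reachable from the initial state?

Answer: UNREACHABLE

Trace:
Guard filter leaves 4 enabled edge(s).
depth 0: {0}
depth 1: {1,4}  total {0,1,4}
Reachable = {0,1,4}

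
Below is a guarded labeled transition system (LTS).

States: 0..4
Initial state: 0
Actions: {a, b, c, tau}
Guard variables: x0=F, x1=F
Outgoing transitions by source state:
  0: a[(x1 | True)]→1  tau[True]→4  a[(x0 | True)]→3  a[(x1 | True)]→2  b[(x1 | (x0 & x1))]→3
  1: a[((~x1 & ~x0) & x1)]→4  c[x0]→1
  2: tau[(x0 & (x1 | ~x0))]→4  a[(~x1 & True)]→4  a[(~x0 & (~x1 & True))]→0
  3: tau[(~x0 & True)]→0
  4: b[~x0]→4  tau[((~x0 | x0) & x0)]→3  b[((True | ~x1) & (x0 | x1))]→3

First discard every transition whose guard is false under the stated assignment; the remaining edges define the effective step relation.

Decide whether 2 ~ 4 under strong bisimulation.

Compute ~ classes (split until stable):
  round 0: {{0,1,2,3,4}}
  round 1: {{0},{1},{2},{3},{4}}
stable after 2 split(s): 5 block(s)
2∈{2}, 4∈{4}

Answer: NOT BISIMILAR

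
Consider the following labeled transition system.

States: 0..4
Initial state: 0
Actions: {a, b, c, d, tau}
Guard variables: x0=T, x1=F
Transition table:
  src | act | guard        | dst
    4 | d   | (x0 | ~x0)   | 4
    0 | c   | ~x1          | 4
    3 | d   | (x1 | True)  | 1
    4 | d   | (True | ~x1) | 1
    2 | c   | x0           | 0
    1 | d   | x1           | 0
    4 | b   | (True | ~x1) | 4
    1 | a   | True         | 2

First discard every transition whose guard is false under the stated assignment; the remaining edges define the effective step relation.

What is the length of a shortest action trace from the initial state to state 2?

Layered search for 2:
  Layer 0: {0}
  Layer 1: {4}
  Layer 2: {1}
  Layer 3: {2}
2 enters at depth 3; path c·d·a

Answer: 3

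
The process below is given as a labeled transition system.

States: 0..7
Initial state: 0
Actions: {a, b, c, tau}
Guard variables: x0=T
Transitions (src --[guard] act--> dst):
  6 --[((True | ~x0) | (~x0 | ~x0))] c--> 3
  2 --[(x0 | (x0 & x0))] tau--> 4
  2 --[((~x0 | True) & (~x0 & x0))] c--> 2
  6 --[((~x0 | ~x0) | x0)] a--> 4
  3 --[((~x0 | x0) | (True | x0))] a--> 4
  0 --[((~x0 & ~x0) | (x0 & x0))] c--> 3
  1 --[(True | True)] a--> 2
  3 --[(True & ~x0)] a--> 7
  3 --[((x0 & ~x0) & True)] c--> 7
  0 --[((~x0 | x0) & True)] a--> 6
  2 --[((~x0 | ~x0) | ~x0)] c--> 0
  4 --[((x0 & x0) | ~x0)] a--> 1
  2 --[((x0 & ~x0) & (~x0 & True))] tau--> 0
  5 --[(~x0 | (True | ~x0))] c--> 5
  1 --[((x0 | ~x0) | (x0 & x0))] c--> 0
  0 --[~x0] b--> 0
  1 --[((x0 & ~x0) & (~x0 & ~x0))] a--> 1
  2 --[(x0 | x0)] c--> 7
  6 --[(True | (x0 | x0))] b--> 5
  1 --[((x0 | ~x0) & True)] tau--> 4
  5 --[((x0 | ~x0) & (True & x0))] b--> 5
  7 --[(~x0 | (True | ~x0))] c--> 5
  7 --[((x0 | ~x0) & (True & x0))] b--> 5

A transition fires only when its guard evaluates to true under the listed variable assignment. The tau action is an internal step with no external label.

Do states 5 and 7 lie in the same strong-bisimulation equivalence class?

Answer: BISIMILAR

Trace:
Compute ~ classes (split until stable):
  P[0] = {{0,1,2,3,4,5,6,7}}
  P[1] = {{0},{1},{2},{3,4},{5,7},{6}}
  P[2] = {{0},{1},{2},{3},{4},{5,7},{6}}
stable after 3 split(s): 7 block(s)
[5]={5,7}  [7]={5,7}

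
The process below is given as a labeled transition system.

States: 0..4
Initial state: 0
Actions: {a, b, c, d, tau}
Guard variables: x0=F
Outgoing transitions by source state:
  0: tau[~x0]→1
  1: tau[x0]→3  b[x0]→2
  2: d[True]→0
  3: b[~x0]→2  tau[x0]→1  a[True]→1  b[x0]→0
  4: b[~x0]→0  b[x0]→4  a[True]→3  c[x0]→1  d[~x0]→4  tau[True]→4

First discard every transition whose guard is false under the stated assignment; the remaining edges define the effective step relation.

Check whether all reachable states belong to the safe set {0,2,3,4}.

Safe = {0,2,3,4}
Reach set: {0,1}
  0: ✓
  1: VIOLATES
reach 1 via tau — violates

Answer: INVARIANT VIOLATED at state 1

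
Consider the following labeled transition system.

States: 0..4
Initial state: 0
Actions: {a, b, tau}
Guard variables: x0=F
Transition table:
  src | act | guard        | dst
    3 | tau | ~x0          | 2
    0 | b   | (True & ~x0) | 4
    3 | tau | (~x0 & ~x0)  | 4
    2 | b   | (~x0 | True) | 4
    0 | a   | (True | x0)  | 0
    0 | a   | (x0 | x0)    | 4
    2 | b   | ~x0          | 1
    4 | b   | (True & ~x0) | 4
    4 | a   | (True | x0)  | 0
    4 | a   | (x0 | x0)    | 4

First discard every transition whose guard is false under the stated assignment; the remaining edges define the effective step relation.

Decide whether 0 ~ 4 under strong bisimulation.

Compute ~ classes (split until stable):
  round 0: {{0,1,2,3,4}}
  round 1: {{0,4},{1},{2},{3}}
4 equivalence class(es) (converged in 2)
0∈{0,4}, 4∈{0,4}

Answer: BISIMILAR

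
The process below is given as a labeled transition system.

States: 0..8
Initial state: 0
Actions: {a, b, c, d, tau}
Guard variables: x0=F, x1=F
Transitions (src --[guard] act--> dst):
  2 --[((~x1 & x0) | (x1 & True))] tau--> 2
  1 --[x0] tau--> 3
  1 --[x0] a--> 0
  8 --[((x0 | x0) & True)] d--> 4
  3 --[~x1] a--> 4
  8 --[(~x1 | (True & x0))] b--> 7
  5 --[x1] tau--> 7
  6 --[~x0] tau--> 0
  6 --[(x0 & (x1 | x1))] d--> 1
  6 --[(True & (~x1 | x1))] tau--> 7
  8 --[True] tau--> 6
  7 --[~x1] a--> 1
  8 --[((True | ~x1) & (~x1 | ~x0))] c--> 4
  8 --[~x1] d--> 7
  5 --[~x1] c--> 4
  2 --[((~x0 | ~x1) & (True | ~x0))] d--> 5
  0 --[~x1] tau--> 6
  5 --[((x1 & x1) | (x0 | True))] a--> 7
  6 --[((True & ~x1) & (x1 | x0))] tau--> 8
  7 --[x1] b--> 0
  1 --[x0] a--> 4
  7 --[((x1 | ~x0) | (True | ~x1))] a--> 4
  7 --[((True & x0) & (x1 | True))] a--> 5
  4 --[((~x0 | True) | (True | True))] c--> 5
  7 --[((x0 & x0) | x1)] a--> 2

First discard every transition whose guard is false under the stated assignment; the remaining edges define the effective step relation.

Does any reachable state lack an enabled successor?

Answer: DEADLOCK at state 1

Trace:
Reachable = {0,1,4,5,6,7}
  0: tau→6  [1 out]
  1: ∅  [STUCK]
  4: c→5  [1 out]
  5: a→7  c→4  [2 out]
  6: tau→0  tau→7  [2 out]
  7: a→1  a→4  [2 out]
Path to 1: tau·tau·a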